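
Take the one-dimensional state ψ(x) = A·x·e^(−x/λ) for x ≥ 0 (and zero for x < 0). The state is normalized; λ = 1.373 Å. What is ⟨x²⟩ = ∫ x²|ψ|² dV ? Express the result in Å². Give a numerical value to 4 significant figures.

⟨x^2⟩ ≈ 5.655 Å^2

The expectation value is the |ψ|²-weighted average of x^2: ∫ x^2|ψ|² dx.
Using ∫₀^∞ xⁿ e^(−αx) dx = n!/αⁿ⁺¹, since the A² factors cancel between numerator and denominator, ⟨x²⟩ = 3·λ^2.
Putting λ = 1.373 gives 5.6554.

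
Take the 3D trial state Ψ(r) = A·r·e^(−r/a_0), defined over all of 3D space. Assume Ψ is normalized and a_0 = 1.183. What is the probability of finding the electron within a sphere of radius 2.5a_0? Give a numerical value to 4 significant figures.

P = ∫ |Ψ|² 4πr² dr over r ≤ 2.5a_0.
Normalization gives A² = 1/(3·π·a_0^5).
Let u = r/a_0; then A², 4π and the length scale all cancel, so P = ∫_{0}^{2.5} u^4·e^(-2·u) du ÷ ∫_{0}^{∞} u^4·e^(-2·u) du.
An antiderivative of u^4·e^(-2·u) is -(u^4/2 + u^3 + 3·u^2/2 + 3·u/2 + 3/4)·e^(-2·u); evaluating from 0 to 2.5 gives 3/4 - 1569·e^(-5)/32, while the full integral is 3/4.
The region integral divided by the full integral gives P = 0.55951.

P ≈ 0.5595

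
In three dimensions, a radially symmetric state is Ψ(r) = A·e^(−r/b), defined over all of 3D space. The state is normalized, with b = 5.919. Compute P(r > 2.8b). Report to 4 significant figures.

With dV = 4πr²dr, the probability is ∫|Ψ|² dV over r > 2.8b.
A² is fixed by ∫₀^∞ 4πr²|Ψ|² dr = 1, i.e. A² = (π·b^3)^(−1).
Substituting u = r/b, A², 4π and the length scale all cancel in the ratio: P = ∫_{2.8}^{∞} u^2·e^(-2·u) du / ∫_{0}^{∞} u^2·e^(-2·u) du.
With ∫ u^2·e^(-2·u) du = -(2·u^2 + 2·u + 1)·e^(-2·u)/4 + C, the region integral is 557·e^(-28/5)/100 and the full one is 1/4.
The region integral divided by the full integral gives P = 0.082388.

P ≈ 0.08239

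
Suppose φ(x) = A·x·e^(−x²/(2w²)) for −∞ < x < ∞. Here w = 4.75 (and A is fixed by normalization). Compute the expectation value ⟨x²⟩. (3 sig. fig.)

⟨x²⟩ = ∫ x^2 |φ|² dx over the full domain.
Using the Gaussian integral ∫_{−∞}^{∞} e^(−αx²) dx = √(π/α), evaluating both integrals, ⟨x²⟩ = 3·w^2/2.
Putting w = 4.75 gives 33.84.

⟨x^2⟩ ≈ 33.8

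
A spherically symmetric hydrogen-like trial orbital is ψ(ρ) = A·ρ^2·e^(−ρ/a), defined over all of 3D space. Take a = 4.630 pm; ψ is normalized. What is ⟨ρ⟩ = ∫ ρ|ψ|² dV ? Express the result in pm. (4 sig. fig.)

⟨ρ⟩ ≈ 16.21 pm

The expectation value is the |ψ|²-weighted average of ρ: ∫ ρ|ψ|² 4πρ² dρ.
Since the A² factors cancel between numerator and denominator, ⟨ρ⟩ = 7·a/2.
With a = 4.630, ⟨ρ⟩ = 16.205.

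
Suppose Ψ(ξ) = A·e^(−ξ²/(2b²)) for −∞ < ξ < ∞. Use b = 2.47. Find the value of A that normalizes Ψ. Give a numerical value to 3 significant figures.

The normalization condition is ∫|Ψ|² dξ = 1 from −∞ to ∞.
∫|Ψ|² dξ = A²·(√(π)·b).
Hence A² = 1/[√(π)·b].
Substituting b = 2.47 gives A² = 0.2284, so A = 0.4779.

A ≈ 0.478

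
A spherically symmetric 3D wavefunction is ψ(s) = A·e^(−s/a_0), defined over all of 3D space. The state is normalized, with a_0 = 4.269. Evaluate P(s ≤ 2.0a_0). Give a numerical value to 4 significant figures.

P = ∫ |ψ|² 4πs² ds over s ≤ 2.0a_0.
A² is fixed by ∫₀^∞ 4πs²|ψ|² ds = 1, i.e. A² = (π·a_0^3)^(−1).
Let u = s/a_0; then A², 4π and the length scale all cancel, so P = ∫_{0}^{2.0} u^2·e^(-2·u) du ÷ ∫_{0}^{∞} u^2·e^(-2·u) du.
Using ∫ u^2·e^(-2·u) du = -(2·u^2 + 2·u + 1)·e^(-2·u)/4, the numerator is 1/4 - 13·e^(-4)/4 and the denominator is 1/4.
The region integral divided by the full integral gives P = 0.76190.

P ≈ 0.7619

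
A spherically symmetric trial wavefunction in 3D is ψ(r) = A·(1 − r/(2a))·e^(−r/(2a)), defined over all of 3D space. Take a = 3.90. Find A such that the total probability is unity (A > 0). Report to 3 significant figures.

The normalization condition is ∫|ψ|² 4πr² dr = 1 from 0 to ∞.
(Spherical symmetry: dV = 4πr² dr.)
∫|ψ|² 4πr² dr = A²·(8·π·a^3).
Hence A² = 1/[8·π·a^3].
Plugging in a = 3.90 yields A = 0.02590.

A ≈ 0.0259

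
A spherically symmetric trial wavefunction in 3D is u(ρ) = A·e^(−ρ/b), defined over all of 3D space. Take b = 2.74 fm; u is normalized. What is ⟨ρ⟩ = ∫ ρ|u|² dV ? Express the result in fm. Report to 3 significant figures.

The expectation value is the |u|²-weighted average of ρ: ∫ ρ|u|² 4πρ² dρ.
Recall ∫₀^∞ ρ^m e^(−ρ/β) dρ = m!·β^(m+1), evaluating both integrals, ⟨ρ⟩ = 3·b/2.
Putting b = 2.74 gives 4.110.

⟨ρ⟩ ≈ 4.11 fm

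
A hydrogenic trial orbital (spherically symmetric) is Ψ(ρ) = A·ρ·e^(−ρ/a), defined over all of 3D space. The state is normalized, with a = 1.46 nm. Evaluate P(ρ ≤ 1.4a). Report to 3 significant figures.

P ≈ 0.152

Integrate the radial probability density 4πρ²|Ψ|² over ρ ≤ 1.4a.
The full normalization integral is A²·[3·π·a^5] = 1, fixing A².
In terms of u = ρ/a (A², 4π and the length scale all cancel between numerator and denominator), P = [∫_{0}^{1.4} u^4·e^(-2·u) du] / [∫_{0}^{∞} u^4·e^(-2·u) du].
With ∫ u^4·e^(-2·u) du = -(u^4/2 + u^3 + 3·u^2/2 + 3·u/2 + 3/4)·e^(-2·u) + C, the region integral is ≈ 0.11424 and the full one is 3/4.
This evaluates to P = 0.1523.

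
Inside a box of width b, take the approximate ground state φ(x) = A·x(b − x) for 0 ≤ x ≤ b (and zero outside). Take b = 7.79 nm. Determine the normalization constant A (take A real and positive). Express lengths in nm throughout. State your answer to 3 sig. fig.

The normalization condition is ∫|φ|² dx = 1 from 0 to b.
Expanding the polynomial and integrating term by term, carrying out the integral gives A² · b^5/30.
So A² = (b^5/30)^(−1).
Plugging in b = 7.79 yields A = 0.03234.

A ≈ 0.0323 nm^(-5/2)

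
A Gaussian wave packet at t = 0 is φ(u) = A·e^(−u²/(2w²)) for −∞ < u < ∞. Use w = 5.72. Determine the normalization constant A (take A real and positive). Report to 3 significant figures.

The normalization condition is ∫|φ|² du = 1 from −∞ to ∞.
The integral (without the A² prefactor) comes out to √(π)·w.
Substituting w = 5.72 gives A² = 0.09863, so A = 0.3141.

A ≈ 0.314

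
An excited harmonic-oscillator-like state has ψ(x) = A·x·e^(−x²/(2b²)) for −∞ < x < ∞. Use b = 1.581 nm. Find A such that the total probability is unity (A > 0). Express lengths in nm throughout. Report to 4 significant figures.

A ≈ 0.5344 nm^(-3/2)

Normalization requires ∫|ψ|² dx = 1, integrated from −∞ to ∞.
∫|ψ|² dx = A²·(√(π)·b^3/2).
With b = 1.581: A² = 0.28554 and A = 0.53435.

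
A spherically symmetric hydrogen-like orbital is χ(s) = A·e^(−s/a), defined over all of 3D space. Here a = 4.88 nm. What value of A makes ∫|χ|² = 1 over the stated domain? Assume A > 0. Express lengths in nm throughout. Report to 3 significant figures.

A ≈ 0.0523 nm^(-3/2)

Require ∫ |χ|² 4πs² ds = 1 over the whole domain.
In 3D with spherical symmetry the volume element is 4πs² ds.
Using ∫₀^∞ sⁿ e^(−αs) ds = n!/αⁿ⁺¹, carrying out the integral gives A² · π·a^3.
Plugging in a = 4.88 yields A = 0.05234.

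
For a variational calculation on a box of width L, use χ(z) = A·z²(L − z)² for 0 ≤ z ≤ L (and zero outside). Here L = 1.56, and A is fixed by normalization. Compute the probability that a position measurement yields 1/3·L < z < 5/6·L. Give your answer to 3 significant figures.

The probability is P = ∫ |χ|² dz over [1/3·L, 5/6·L].
Since A² = 1/(L^9/630), this is the region integral divided by the full normalization integral.
In terms of u = z/L (A² and the length scale cancel between numerator and denominator), P = [∫_{1/3}^{5/6} u^4·(1 - u)^4 du] / [∫_{0}^{1} u^4·(1 - u)^4 du].
Using ∫ u^4·(1 - u)^4 du = u^5·(70·u^4 - 315·u^3 + 540·u^2 - 420·u + 126)/630, the numerator is ≈ 0.0013432 and the denominator is 1/630.
This works out to P = 0.8462.

P ≈ 0.846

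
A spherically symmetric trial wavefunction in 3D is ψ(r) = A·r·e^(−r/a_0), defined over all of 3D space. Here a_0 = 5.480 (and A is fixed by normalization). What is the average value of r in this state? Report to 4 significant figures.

The expectation value is the |ψ|²-weighted average of r: ∫ r|ψ|² 4πr² dr.
The ratio of the moment integral to the normalization integral gives ⟨r⟩ = 5·a_0/2.
With a_0 = 5.480, ⟨r⟩ = 13.700.

⟨r⟩ ≈ 13.70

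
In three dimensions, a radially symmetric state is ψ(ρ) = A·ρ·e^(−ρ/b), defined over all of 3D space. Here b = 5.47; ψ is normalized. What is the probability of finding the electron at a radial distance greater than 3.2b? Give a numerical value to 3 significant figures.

P ≈ 0.235

Integrate the radial probability density 4πρ²|ψ|² over ρ > 3.2b.
Normalization gives A² = 1/(3·π·b^5).
In terms of u = ρ/b (A², 4π and the length scale all cancel between numerator and denominator), P = [∫_{3.2}^{∞} u^4·e^(-2·u) du] / [∫_{0}^{∞} u^4·e^(-2·u) du].
With ∫ u^4·e^(-2·u) du = -(u^4/2 + u^3 + 3·u^2/2 + 3·u/2 + 3/4)·e^(-2·u) + C, the region integral is ≈ 0.17630 and the full one is 3/4.
Taking the ratio yields P = 0.2351.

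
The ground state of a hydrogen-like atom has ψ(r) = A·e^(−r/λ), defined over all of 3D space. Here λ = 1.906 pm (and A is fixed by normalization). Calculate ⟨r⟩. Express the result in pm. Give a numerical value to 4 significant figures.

⟨r⟩ ≈ 2.859 pm

By definition ⟨r⟩ = ∫ r |ψ(r)|² 4πr² dr.
With ∫₀^∞ r^3 e^(−αr) dr = 3!/α^4, the ratio of the moment integral to the normalization integral gives ⟨r⟩ = 3·λ/2.
With λ = 1.906, ⟨r⟩ = 2.8590.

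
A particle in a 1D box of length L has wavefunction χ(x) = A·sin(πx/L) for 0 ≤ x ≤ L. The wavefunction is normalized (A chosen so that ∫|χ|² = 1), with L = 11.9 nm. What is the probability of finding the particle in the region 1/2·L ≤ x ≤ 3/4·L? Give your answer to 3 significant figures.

P ≈ 0.409

|χ|² is the probability density, so P = ∫_{1/2·L}^{3/4·L} |χ|² dx.
With A² fixed by ∫|χ|² = 1, i.e. A² = (L/2)^(−1), substitute and integrate.
Substituting u = x/L, A² and the length scale cancel in the ratio: P = ∫_{1/2}^{3/4} sin(π·u)^2 du / ∫_{0}^{1} sin(π·u)^2 du.
Using ∫ sin(π·u)^2 du = u/2 - sin(2·π·u)/(4·π), the numerator is 1/(4·π) + 1/8 and the denominator is 1/2.
The result is P = (2 + π)/(4·π).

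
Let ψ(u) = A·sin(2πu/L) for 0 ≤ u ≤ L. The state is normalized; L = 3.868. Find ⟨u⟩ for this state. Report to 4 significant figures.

⟨u⟩ = ∫ u |ψ|² du over the full domain.
Using sin²θ = (1 − cos 2θ)/2, evaluating both integrals, ⟨u⟩ = L/2.
Putting L = 3.868 gives 1.9340.

⟨u⟩ ≈ 1.934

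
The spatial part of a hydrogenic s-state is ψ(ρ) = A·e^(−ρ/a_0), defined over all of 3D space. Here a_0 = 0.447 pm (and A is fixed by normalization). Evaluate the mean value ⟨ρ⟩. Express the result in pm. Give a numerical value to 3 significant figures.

⟨ρ⟩ ≈ 0.671 pm

The expectation value is the |ψ|²-weighted average of ρ: ∫ ρ|ψ|² 4πρ² dρ.
Evaluating both integrals, ⟨ρ⟩ = 3·a_0/2.
With a_0 = 0.447, ⟨ρ⟩ = 0.6705.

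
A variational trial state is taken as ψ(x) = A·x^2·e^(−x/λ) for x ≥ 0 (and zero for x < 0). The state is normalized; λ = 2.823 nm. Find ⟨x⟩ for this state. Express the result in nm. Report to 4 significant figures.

By definition ⟨x⟩ = ∫ x |ψ(x)|² dx.
Since the A² factors cancel between numerator and denominator, ⟨x⟩ = 5·λ/2.
With λ = 2.823, ⟨x⟩ = 7.0575.

⟨x⟩ ≈ 7.058 nm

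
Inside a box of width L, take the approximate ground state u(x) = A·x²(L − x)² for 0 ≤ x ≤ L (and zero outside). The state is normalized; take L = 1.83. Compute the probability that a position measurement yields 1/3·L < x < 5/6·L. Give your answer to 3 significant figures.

P = ∫_{1/3·L}^{5/6·L} |u(x)|² dx.
Since A² = 1/(L^9/630), this is the region integral divided by the full normalization integral.
In terms of t = x/L (A² and the length scale cancel between numerator and denominator), P = [∫_{1/3}^{5/6} t^4·(1 - t)^4 dt] / [∫_{0}^{1} t^4·(1 - t)^4 dt].
With ∫ t^4·(1 - t)^4 dt = t^5·(70·t^4 - 315·t^3 + 540·t^2 - 420·t + 126)/630 + C, the region integral is ≈ 0.0013432 and the full one is 1/630.
The result is P = 0.8462.

P ≈ 0.846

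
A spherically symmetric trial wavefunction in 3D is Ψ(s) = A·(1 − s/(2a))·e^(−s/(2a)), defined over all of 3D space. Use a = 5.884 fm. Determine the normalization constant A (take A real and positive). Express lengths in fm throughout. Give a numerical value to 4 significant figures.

Normalization requires ∫|Ψ|² 4πs² ds = 1, integrated from 0 to ∞.
(Spherical symmetry: dV = 4πs² ds.)
The integral (without the A² prefactor) comes out to 8·π·a^3.
Plugging in a = 5.884 yields A = 0.013976.

A ≈ 0.01398 fm^(-3/2)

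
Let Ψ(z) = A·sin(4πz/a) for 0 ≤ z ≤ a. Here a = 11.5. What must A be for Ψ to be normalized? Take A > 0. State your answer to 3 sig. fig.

The normalization condition is ∫|Ψ|² dz = 1 from 0 to a.
With Ψ = A·sin(4πz/a), the integral evaluates to A²·[a/2].
Hence A² = 1/[a/2].
With a = 11.5: A² = 0.1739 and A = 0.4170.

A ≈ 0.417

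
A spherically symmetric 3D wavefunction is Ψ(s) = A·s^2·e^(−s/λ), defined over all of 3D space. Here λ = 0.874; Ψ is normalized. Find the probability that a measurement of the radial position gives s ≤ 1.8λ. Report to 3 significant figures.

P ≈ 0.0733

Integrate the radial probability density 4πs²|Ψ|² over s ≤ 1.8λ.
The full normalization integral is A²·[45·π·λ^7/2] = 1, fixing A².
Substituting u = s/λ, A², 4π and the length scale all cancel in the ratio: P = ∫_{0}^{1.8} u^6·e^(-2·u) du / ∫_{0}^{∞} u^6·e^(-2·u) du.
With ∫ u^6·e^(-2·u) du = -(4·u^6 + 12·u^5 + 30·u^4 + 60·u^3 + 90·u^2 + 90·u + 45)·e^(-2·u)/8 + C, the region integral is ≈ 0.41216 and the full one is 45/8.
The region integral divided by the full integral gives P = 0.07327.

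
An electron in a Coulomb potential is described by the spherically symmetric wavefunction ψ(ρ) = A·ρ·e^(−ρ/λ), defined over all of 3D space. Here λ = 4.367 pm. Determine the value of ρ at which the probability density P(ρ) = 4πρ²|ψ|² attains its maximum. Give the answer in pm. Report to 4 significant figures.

Differentiate P(ρ) = 4πρ²|ψ|² with respect to ρ and set to zero.
This gives ρ = 2·λ.
With λ = 4.367, the most probable radial distance is 8.7340 pm.

ρ ≈ 8.734 pm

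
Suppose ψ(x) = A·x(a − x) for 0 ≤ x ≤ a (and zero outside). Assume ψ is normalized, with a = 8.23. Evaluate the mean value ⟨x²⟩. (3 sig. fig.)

⟨x^2⟩ ≈ 19.4

⟨x²⟩ = ∫ x^2 |ψ|² dx over the full domain.
Since the A² factors cancel between numerator and denominator, ⟨x²⟩ = 2·a^2/7.
Putting a = 8.23 gives 19.35.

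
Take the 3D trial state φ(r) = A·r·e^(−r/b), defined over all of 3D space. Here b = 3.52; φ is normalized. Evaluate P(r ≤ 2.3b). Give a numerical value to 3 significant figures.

P ≈ 0.487

P = ∫ |φ|² 4πr² dr over r ≤ 2.3b.
A² is fixed by ∫₀^∞ 4πr²|φ|² dr = 1, i.e. A² = (3·π·b^5)^(−1).
Let u = r/b; then A², 4π and the length scale all cancel, so P = ∫_{0}^{2.3} u^4·e^(-2·u) du ÷ ∫_{0}^{∞} u^4·e^(-2·u) du.
Using ∫ u^4·e^(-2·u) du = -(u^4/2 + u^3 + 3·u^2/2 + 3·u/2 + 3/4)·e^(-2·u), the numerator is ≈ 0.36507 and the denominator is 3/4.
Taking the ratio yields P = 0.4868.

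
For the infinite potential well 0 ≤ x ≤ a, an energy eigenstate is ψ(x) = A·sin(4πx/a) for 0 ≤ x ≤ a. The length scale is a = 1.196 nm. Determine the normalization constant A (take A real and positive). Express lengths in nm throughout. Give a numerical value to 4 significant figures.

A ≈ 1.293 nm^(-1/2)

We need A² ∫|f|² dx = 1, taking the integral from 0 to a.
Using sin²θ = (1 − cos 2θ)/2, the integral (without the A² prefactor) comes out to a/2.
Setting this equal to 1 gives A² = 1/(a/2).
With a = 1.196: A² = 1.6722 and A = 1.2932.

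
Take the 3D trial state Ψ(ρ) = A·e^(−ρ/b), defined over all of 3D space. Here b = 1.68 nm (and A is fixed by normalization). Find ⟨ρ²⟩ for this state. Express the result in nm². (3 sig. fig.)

⟨ρ²⟩ = ∫ ρ^2 |Ψ|² 4πρ² dρ over the full domain.
Since the A² factors cancel between numerator and denominator, ⟨ρ²⟩ = 3·b^2.
Putting b = 1.68 gives 8.467.

⟨ρ^2⟩ ≈ 8.47 nm^2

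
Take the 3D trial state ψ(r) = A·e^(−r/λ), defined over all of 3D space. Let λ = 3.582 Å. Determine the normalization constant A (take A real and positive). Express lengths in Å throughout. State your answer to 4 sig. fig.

A ≈ 0.08322 Å^(-3/2)

The normalization condition is ∫|ψ|² 4πr² dr = 1 from 0 to ∞.
Carrying out the integral gives A² · π·λ^3.
Setting this equal to 1 gives A² = 1/(π·λ^3).
Plugging in λ = 3.582 yields A = 0.083222.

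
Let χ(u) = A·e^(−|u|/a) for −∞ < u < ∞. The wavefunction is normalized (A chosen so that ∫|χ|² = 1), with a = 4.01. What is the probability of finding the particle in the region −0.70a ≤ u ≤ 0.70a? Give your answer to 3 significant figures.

P ≈ 0.753

P = ∫_{−0.70a}^{0.70a} |χ(u)|² du.
The normalization integral ∫|χ|²du over the whole domain equals a·A², and A² cancels in the ratio.
Both integrals are even about u = 0, so only the u ≥ 0 halves are needed (the factors of 2 cancel). In terms of t = u/a (A² and the length scale cancel between numerator and denominator), P = [∫_{0}^{0.70} e^(-2·t) dt] / [∫_{0}^{∞} e^(-2·t) dt].
Using ∫ e^(-2·t) dt = -e^(-2·t)/2, the numerator is 1/2 - e^(-7/5)/2 and the denominator is 1/2.
The result is P = 0.7534.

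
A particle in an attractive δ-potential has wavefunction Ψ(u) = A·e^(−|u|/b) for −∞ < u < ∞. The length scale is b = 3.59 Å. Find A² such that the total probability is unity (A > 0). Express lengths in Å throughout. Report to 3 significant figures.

A^2 ≈ 0.279 Å^(-1)

Require ∫ |Ψ|² du = 1 over the whole domain.
The integral (without the A² prefactor) comes out to b.
With b = 3.59: A² = 0.2786 and A = 0.5278.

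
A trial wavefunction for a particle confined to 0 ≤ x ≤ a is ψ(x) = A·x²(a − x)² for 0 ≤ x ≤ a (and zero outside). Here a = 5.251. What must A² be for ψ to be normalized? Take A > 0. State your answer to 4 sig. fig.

Normalization requires ∫|ψ|² dx = 1, integrated from 0 to a.
∫|ψ|² dx = A²·(a^9/630).
Setting this equal to 1 gives A² = 1/(a^9/630).
Plugging in a = 5.251 yields A = 0.014407.

A^2 ≈ 0.0002076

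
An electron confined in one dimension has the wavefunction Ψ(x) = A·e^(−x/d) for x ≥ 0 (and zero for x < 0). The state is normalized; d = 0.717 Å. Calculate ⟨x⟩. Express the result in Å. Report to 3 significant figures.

⟨x⟩ ≈ 0.359 Å

⟨x⟩ = ∫ x |Ψ|² dx over the full domain.
Using ∫₀^∞ xⁿ e^(−αx) dx = n!/αⁿ⁺¹, since the A² factors cancel between numerator and denominator, ⟨x⟩ = d/2.
With d = 0.717, ⟨x⟩ = 0.3585.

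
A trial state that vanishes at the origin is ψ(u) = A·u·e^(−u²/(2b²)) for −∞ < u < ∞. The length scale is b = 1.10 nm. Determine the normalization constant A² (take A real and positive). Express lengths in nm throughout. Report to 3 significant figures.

We need A² ∫|f|² du = 1, taking the integral from −∞ to ∞.
With ψ = A·u·e^(−u²/(2b²)), the integral evaluates to A²·[√(π)·b^3/2].
So A² = (√(π)·b^3/2)^(−1).
Plugging in b = 1.10 yields A = 0.9207.

A^2 ≈ 0.848 nm^(-3)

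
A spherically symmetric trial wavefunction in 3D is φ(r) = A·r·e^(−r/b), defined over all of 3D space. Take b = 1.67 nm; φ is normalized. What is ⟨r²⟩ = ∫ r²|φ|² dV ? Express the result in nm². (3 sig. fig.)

⟨r^2⟩ ≈ 20.9 nm^2

By definition ⟨r²⟩ = ∫ r^2 |φ(r)|² 4πr² dr.
With ∫₀^∞ r^6 e^(−αr) dr = 6!/α^7, the ratio of the moment integral to the normalization integral gives ⟨r²⟩ = 15·b^2/2.
With b = 1.67, ⟨r^2⟩ = 20.92.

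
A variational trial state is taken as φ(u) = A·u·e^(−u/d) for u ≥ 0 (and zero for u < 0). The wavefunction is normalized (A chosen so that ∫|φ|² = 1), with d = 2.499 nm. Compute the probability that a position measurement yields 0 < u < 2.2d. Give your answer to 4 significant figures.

|φ|² is the probability density, so P = ∫_{0}^{2.2d} |φ|² du.
With A² fixed by ∫|φ|² = 1, i.e. A² = (d^3/4)^(−1), substitute and integrate.
Substituting t = u/d, A² and the length scale cancel in the ratio: P = ∫_{0}^{2.2} t^2·e^(-2·t) dt / ∫_{0}^{∞} t^2·e^(-2·t) dt.
An antiderivative of t^2·e^(-2·t) is -(2·t^2 + 2·t + 1)·e^(-2·t)/4; evaluating from 0 to 2.2 gives 1/4 - 377·e^(-22/5)/100, while the full integral is 1/4.
The result is P = 0.81486.

P ≈ 0.8149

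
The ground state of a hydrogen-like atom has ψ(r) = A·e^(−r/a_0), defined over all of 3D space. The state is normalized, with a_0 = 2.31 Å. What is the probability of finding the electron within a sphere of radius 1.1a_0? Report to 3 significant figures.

P = ∫ |ψ|² 4πr² dr over r ≤ 1.1a_0.
The full normalization integral is A²·[π·a_0^3] = 1, fixing A².
In terms of u = r/a_0 (A², 4π and the length scale all cancel between numerator and denominator), P = [∫_{0}^{1.1} u^2·e^(-2·u) du] / [∫_{0}^{∞} u^2·e^(-2·u) du].
With ∫ u^2·e^(-2·u) du = -(2·u^2 + 2·u + 1)·e^(-2·u)/4 + C, the region integral is 1/4 - 281·e^(-11/5)/200 and the full one is 1/4.
Taking the ratio yields P = 0.3773.

P ≈ 0.377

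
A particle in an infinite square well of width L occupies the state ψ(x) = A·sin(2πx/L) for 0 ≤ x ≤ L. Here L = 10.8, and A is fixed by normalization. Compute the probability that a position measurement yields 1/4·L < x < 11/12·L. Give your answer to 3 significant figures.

P = ∫_{1/4·L}^{11/12·L} |ψ(x)|² dx.
The normalization integral ∫|ψ|²dx over the whole domain equals L/2·A², and A² cancels in the ratio.
Substituting u = x/L, A² and the length scale cancel in the ratio: P = ∫_{1/4}^{11/12} sin(2·π·u)^2 du / ∫_{0}^{1} sin(2·π·u)^2 du.
With ∫ sin(2·π·u)^2 du = u/2 - sin(4·π·u)/(8·π) + C, the region integral is √(3)/(16·π) + 1/3 and the full one is 1/2.
Evaluating gives P = √(3)/(8·π) + 2/3.

P ≈ 0.736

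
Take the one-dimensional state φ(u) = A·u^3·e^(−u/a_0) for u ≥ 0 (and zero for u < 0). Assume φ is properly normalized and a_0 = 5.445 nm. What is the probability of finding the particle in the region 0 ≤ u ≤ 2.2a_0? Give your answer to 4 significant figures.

P ≈ 0.1564

P = ∫_{0}^{2.2a_0} |φ(u)|² du.
Since A² = 1/(45·a_0^7/8), this is the region integral divided by the full normalization integral.
In terms of t = u/a_0 (A² and the length scale cancel between numerator and denominator), P = [∫_{0}^{2.2} t^6·e^(-2·t) dt] / [∫_{0}^{∞} t^6·e^(-2·t) dt].
Using ∫ t^6·e^(-2·t) dt = -(4·t^6 + 12·t^5 + 30·t^4 + 60·t^3 + 90·t^2 + 90·t + 45)·e^(-2·t)/8, the numerator is ≈ 0.879496 and the denominator is 45/8.
The result is P = 0.15635.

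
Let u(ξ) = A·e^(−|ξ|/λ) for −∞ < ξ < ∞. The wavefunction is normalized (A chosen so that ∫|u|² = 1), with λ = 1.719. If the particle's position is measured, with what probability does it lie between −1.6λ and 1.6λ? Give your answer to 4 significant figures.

P ≈ 0.9592

|u|² is the probability density, so P = ∫_{−1.6λ}^{1.6λ} |u|² dξ.
With A² fixed by ∫|u|² = 1, i.e. A² = (λ)^(−1), substitute and integrate.
Both integrals are even about ξ = 0, so only the ξ ≥ 0 halves are needed (the factors of 2 cancel). In terms of t = ξ/λ (A² and the length scale cancel between numerator and denominator), P = [∫_{0}^{1.6} e^(-2·t) dt] / [∫_{0}^{∞} e^(-2·t) dt].
An antiderivative of e^(-2·t) is -e^(-2·t)/2; evaluating from 0 to 1.6 gives 1/2 - e^(-16/5)/2, while the full integral is 1/2.
Evaluating gives P = 0.95924.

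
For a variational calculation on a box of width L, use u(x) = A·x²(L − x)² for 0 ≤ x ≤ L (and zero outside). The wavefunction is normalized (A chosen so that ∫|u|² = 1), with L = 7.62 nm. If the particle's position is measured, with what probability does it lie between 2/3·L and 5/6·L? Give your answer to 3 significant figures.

|u|² is the probability density, so P = ∫_{2/3·L}^{5/6·L} |u|² dx.
With A² fixed by ∫|u|² = 1, i.e. A² = (L^9/630)^(−1), substitute and integrate.
Let t = x/L; then A² and the length scale cancel, so P = ∫_{2/3}^{5/6} t^4·(1 - t)^4 dt ÷ ∫_{0}^{1} t^4·(1 - t)^4 dt.
An antiderivative of t^4·(1 - t)^4 is t^5·(70·t^4 - 315·t^3 + 540·t^2 - 420·t + 126)/630; evaluating from 2/3 to 5/6 gives ≈ 0.00021571, while the full integral is 1/630.
This works out to P = 0.1359.

P ≈ 0.136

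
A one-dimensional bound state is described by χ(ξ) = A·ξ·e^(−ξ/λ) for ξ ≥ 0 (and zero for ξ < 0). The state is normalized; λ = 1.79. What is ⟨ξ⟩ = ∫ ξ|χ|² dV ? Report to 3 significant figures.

By definition ⟨ξ⟩ = ∫ ξ |χ(ξ)|² dξ.
With ∫₀^∞ ξ^3 e^(−αξ) dξ = 3!/α^4, evaluating both integrals, ⟨ξ⟩ = 3·λ/2.
Putting λ = 1.79 gives 2.685.

⟨ξ⟩ ≈ 2.69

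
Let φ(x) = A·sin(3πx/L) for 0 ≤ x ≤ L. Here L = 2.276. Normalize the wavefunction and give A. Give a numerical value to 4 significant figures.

A ≈ 0.9374

Require ∫ |φ|² dx = 1 over the whole domain.
Using sin²θ = (1 − cos 2θ)/2, carrying out the integral gives A² · L/2.
So A² = (L/2)^(−1).
Substituting L = 2.276 gives A² = 0.87873, so A = 0.93741.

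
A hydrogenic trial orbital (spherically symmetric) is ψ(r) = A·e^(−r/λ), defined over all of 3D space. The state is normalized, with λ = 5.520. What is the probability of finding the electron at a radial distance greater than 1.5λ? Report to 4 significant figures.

P = ∫ |ψ|² 4πr² dr over r > 1.5λ.
Normalization gives A² = 1/(π·λ^3).
Let u = r/λ; then A², 4π and the length scale all cancel, so P = ∫_{1.5}^{∞} u^2·e^(-2·u) du ÷ ∫_{0}^{∞} u^2·e^(-2·u) du.
An antiderivative of u^2·e^(-2·u) is -(2·u^2 + 2·u + 1)·e^(-2·u)/4; evaluating from 1.5 to ∞ gives 17·e^(-3)/8, while the full integral is 1/4.
This evaluates to P = 0.42319.

P ≈ 0.4232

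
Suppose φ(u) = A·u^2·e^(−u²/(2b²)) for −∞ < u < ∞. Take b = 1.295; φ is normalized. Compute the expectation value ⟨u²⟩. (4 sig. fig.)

The expectation value is the |φ|²-weighted average of u^2: ∫ u^2|φ|² du.
Differentiating ∫e^(−αu²) du = √(π/α) under α to get the higher moments, evaluating both integrals, ⟨u²⟩ = 5·b^2/2.
With b = 1.295, ⟨u^2⟩ = 4.1926.

⟨u^2⟩ ≈ 4.193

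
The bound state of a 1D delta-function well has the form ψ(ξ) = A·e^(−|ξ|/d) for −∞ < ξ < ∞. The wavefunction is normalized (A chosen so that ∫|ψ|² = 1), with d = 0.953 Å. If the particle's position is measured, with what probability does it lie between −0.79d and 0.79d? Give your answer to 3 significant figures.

P ≈ 0.794

The probability is P = ∫ |ψ|² dξ over [−0.79d, 0.79d].
The normalization integral ∫|ψ|²dξ over the whole domain equals d·A², and A² cancels in the ratio.
Both integrals are even about ξ = 0, so only the ξ ≥ 0 halves are needed (the factors of 2 cancel). In terms of u = ξ/d (A² and the length scale cancel between numerator and denominator), P = [∫_{0}^{0.79} e^(-2·u) du] / [∫_{0}^{∞} e^(-2·u) du].
Using ∫ e^(-2·u) du = -e^(-2·u)/2, the numerator is 1/2 - e^(-79/50)/2 and the denominator is 1/2.
Taking the ratio, P = 0.7940.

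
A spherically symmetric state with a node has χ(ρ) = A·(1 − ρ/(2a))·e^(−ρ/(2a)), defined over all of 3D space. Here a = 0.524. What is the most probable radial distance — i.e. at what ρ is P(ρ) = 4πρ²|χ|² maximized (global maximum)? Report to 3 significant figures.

ρ ≈ 2.74

Differentiate P(ρ) = 4πρ²|χ|² with respect to ρ and set to zero.
Solving yields ρ = a·(√(5) + 3).
With a = 0.524, the most probable radial distance is 2.744.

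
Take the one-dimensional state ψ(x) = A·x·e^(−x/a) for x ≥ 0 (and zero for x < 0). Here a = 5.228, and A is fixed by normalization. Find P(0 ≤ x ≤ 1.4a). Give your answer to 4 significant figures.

P ≈ 0.5305

The probability is P = ∫ |ψ|² dx over [0, 1.4a].
The normalization integral ∫|ψ|²dx over the whole domain equals a^3/4·A², and A² cancels in the ratio.
Let u = x/a; then A² and the length scale cancel, so P = ∫_{0}^{1.4} u^2·e^(-2·u) du ÷ ∫_{0}^{∞} u^2·e^(-2·u) du.
An antiderivative of u^2·e^(-2·u) is -(2·u^2 + 2·u + 1)·e^(-2·u)/4; evaluating from 0 to 1.4 gives 1/4 - 193·e^(-14/5)/100, while the full integral is 1/4.
The result is P = 0.53055.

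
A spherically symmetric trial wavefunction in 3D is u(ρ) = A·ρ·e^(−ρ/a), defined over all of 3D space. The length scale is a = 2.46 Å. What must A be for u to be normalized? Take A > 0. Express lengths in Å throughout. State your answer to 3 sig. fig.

A ≈ 0.0343 Å^(-5/2)

Require ∫ |u|² 4πρ² dρ = 1 over the whole domain.
In 3D with spherical symmetry the volume element is 4πρ² dρ.
Recall ∫₀^∞ ρ^m e^(−ρ/β) dρ = m!·β^(m+1), the integral (without the A² prefactor) comes out to 3·π·a^5.
Setting this equal to 1 gives A² = 1/(3·π·a^5).
With a = 2.46: A² = 0.001178 and A = 0.03432.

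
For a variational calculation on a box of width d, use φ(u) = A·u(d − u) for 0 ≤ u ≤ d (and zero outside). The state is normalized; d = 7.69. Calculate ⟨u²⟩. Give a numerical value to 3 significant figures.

⟨u^2⟩ ≈ 16.9

⟨u²⟩ = ∫ u^2 |φ|² du over the full domain.
Expanding the polynomial and integrating term by term, since the A² factors cancel between numerator and denominator, ⟨u²⟩ = 2·d^2/7.
Putting d = 7.69 gives 16.90.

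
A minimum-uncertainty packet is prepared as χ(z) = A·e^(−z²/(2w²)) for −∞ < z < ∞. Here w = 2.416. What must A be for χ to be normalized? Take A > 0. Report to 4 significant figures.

A ≈ 0.4832

We need A² ∫|f|² dz = 1, taking the integral from −∞ to ∞.
With ∫_{−∞}^{∞} z^(2m) e^(−αz²) dz = (2m−1)!!·√π / (2^m α^(m+1/2)), carrying out the integral gives A² · √(π)·w.
So A² = (√(π)·w)^(−1).
Substituting w = 2.416 gives A² = 0.23352, so A = 0.48324.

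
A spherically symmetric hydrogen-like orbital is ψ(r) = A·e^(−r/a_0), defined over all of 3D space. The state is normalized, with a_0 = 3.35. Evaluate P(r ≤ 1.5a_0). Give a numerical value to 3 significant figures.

P ≈ 0.577

With dV = 4πr²dr, the probability is ∫|ψ|² dV over r ≤ 1.5a_0.
A² is fixed by ∫₀^∞ 4πr²|ψ|² dr = 1, i.e. A² = (π·a_0^3)^(−1).
Substituting u = r/a_0, A², 4π and the length scale all cancel in the ratio: P = ∫_{0}^{1.5} u^2·e^(-2·u) du / ∫_{0}^{∞} u^2·e^(-2·u) du.
Using ∫ u^2·e^(-2·u) du = -(2·u^2 + 2·u + 1)·e^(-2·u)/4, the numerator is 1/4 - 17·e^(-3)/8 and the denominator is 1/4.
The region integral divided by the full integral gives P = 0.5768.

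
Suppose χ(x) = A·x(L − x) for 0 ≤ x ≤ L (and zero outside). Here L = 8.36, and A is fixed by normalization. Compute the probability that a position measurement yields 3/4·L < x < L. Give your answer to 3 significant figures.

P ≈ 0.104

P = ∫_{3/4·L}^{L} |χ(x)|² dx.
Since A² = 1/(L^5/30), this is the region integral divided by the full normalization integral.
Let u = x/L; then A² and the length scale cancel, so P = ∫_{3/4}^{1} u^2·(1 - u)^2 du ÷ ∫_{0}^{1} u^2·(1 - u)^2 du.
An antiderivative of u^2·(1 - u)^2 is u^3·(6·u^2 - 15·u + 10)/30; evaluating from 3/4 to 1 gives ≈ 0.0034505, while the full integral is 1/30.
Taking the ratio, P = 53/512.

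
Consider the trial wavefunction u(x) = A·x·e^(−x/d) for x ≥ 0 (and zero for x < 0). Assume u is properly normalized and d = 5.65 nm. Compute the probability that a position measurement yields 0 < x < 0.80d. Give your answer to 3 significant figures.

P ≈ 0.217

The probability is P = ∫ |u|² dx over [0, 0.80d].
Since A² = 1/(d^3/4), this is the region integral divided by the full normalization integral.
Substituting t = x/d, A² and the length scale cancel in the ratio: P = ∫_{0}^{0.80} t^2·e^(-2·t) dt / ∫_{0}^{∞} t^2·e^(-2·t) dt.
An antiderivative of t^2·e^(-2·t) is -(2·t^2 + 2·t + 1)·e^(-2·t)/4; evaluating from 0 to 0.80 gives 1/4 - 97·e^(-8/5)/100, while the full integral is 1/4.
The result is P = 0.2166.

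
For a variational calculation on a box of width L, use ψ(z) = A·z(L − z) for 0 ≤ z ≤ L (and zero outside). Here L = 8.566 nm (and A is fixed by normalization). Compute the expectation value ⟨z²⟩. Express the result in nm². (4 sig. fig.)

⟨z^2⟩ ≈ 20.96 nm^2

The expectation value is the |ψ|²-weighted average of z^2: ∫ z^2|ψ|² dz.
Expanding the polynomial and integrating term by term, since the A² factors cancel between numerator and denominator, ⟨z²⟩ = 2·L^2/7.
Putting L = 8.566 gives 20.965.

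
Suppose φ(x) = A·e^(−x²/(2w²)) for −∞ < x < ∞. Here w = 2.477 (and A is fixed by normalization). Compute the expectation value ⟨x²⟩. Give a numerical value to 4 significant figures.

⟨x^2⟩ ≈ 3.068

The expectation value is the |φ|²-weighted average of x^2: ∫ x^2|φ|² dx.
The ratio of the moment integral to the normalization integral gives ⟨x²⟩ = w^2/2.
With w = 2.477, ⟨x^2⟩ = 3.0678.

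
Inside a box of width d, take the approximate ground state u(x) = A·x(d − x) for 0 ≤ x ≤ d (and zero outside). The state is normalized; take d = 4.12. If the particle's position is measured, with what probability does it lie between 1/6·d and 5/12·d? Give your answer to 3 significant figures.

P = ∫_{1/6·d}^{5/12·d} |u(x)|² dx.
Since A² = 1/(d^5/30), this is the region integral divided by the full normalization integral.
Substituting t = x/d, A² and the length scale cancel in the ratio: P = ∫_{1/6}^{5/12} t^2·(1 - t)^2 dt / ∫_{0}^{1} t^2·(1 - t)^2 dt.
Using ∫ t^2·(1 - t)^2 dt = t^3·(6·t^2 - 15·t + 10)/30, the numerator is ≈ 0.010371 and the denominator is 1/30.
This works out to P = 0.3111.

P ≈ 0.311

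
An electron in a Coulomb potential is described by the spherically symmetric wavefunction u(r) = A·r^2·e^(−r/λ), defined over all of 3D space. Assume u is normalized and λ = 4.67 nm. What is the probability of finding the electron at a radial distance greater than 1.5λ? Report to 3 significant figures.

Integrate the radial probability density 4πr²|u|² over r > 1.5λ.
Normalization gives A² = 1/(45·π·λ^7/2).
In terms of t = r/λ (A², 4π and the length scale all cancel between numerator and denominator), P = [∫_{1.5}^{∞} t^6·e^(-2·t) dt] / [∫_{0}^{∞} t^6·e^(-2·t) dt].
With ∫ t^6·e^(-2·t) dt = -(4·t^6 + 12·t^5 + 30·t^4 + 60·t^3 + 90·t^2 + 90·t + 45)·e^(-2·t)/8 + C, the region integral is ≈ 5.4365 and the full one is 45/8.
This evaluates to P = 0.9665.

P ≈ 0.966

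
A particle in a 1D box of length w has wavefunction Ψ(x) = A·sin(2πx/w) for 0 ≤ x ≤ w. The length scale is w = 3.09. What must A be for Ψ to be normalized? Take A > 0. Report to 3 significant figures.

A ≈ 0.805

The normalization condition is ∫|Ψ|² dx = 1 from 0 to w.
With ∫₀^w sin²(nπx/w) dx = w/2, ∫|Ψ|² dx = A²·(w/2).
Hence A² = 1/[w/2].
Plugging in w = 3.09 yields A = 0.8045.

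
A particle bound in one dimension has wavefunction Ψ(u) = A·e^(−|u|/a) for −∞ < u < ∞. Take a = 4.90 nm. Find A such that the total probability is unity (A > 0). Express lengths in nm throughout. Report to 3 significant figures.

A ≈ 0.452 nm^(-1/2)

Normalization requires ∫|Ψ|² du = 1, integrated from −∞ to ∞.
Using ∫₀^∞ uⁿ e^(−αu) du = n!/αⁿ⁺¹, with Ψ = A·e^(−|u|/a), the integral evaluates to A²·[a].
Setting this equal to 1 gives A² = 1/(a).
With a = 4.90: A² = 0.2041 and A = 0.4518.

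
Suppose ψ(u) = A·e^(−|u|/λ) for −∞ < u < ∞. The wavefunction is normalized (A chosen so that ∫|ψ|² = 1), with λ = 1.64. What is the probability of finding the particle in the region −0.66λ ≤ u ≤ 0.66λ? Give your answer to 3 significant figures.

The probability is P = ∫ |ψ|² du over [−0.66λ, 0.66λ].
With A² fixed by ∫|ψ|² = 1, i.e. A² = (λ)^(−1), substitute and integrate.
Both integrals are even about u = 0, so only the u ≥ 0 halves are needed (the factors of 2 cancel). Substituting t = u/λ, A² and the length scale cancel in the ratio: P = ∫_{0}^{0.66} e^(-2·t) dt / ∫_{0}^{∞} e^(-2·t) dt.
An antiderivative of e^(-2·t) is -e^(-2·t)/2; evaluating from 0 to 0.66 gives 1/2 - e^(-33/25)/2, while the full integral is 1/2.
Taking the ratio, P = 0.7329.

P ≈ 0.733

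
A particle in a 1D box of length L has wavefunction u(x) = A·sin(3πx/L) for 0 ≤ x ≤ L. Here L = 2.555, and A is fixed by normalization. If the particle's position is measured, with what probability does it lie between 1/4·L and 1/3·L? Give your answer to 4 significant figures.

P = ∫_{1/4·L}^{1/3·L} |u(x)|² dx.
With A² fixed by ∫|u|² = 1, i.e. A² = (L/2)^(−1), substitute and integrate.
Let t = x/L; then A² and the length scale cancel, so P = ∫_{1/4}^{1/3} sin(3·π·t)^2 dt ÷ ∫_{0}^{1} sin(3·π·t)^2 dt.
Using ∫ sin(3·π·t)^2 dt = t/2 - sin(6·π·t)/(12·π), the numerator is 1/24 - 1/(12·π) and the denominator is 1/2.
Taking the ratio, P = (-2 + π)/(12·π).

P ≈ 0.03028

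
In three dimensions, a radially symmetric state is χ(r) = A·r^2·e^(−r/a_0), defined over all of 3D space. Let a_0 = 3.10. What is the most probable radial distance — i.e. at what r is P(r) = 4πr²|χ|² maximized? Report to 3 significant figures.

r ≈ 9.30

Set d/dr [P(r) = 4πr²|χ|²] = 0 and solve for r > 0.
Solving yields r = 3·a_0.
With a_0 = 3.10, the most probable radial distance is 9.300.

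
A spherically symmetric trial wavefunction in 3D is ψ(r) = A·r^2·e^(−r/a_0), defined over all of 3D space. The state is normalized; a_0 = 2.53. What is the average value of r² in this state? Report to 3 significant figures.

⟨r^2⟩ ≈ 89.6

By definition ⟨r²⟩ = ∫ r^2 |ψ(r)|² 4πr² dr.
Evaluating both integrals, ⟨r²⟩ = 14·a_0^2.
Putting a_0 = 2.53 gives 89.61.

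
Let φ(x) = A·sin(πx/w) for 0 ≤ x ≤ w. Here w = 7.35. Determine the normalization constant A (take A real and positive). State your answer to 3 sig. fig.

Normalization requires ∫|φ|² dx = 1, integrated from 0 to w.
Carrying out the integral gives A² · w/2.
Hence A² = 1/[w/2].
Plugging in w = 7.35 yields A = 0.5216.

A ≈ 0.522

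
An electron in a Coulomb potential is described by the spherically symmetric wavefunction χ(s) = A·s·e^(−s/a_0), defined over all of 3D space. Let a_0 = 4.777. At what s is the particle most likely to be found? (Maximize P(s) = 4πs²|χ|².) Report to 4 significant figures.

s ≈ 9.554

The maximum of P(s) = 4πs²|χ|² occurs where its derivative vanishes.
This gives s = 2·a_0.
With a_0 = 4.777, the most probable radial distance is 9.5540.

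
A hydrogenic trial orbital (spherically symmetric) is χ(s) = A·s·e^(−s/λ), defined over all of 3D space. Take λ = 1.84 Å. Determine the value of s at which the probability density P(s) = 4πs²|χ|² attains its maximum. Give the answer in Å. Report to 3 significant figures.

The maximum of P(s) = 4πs²|χ|² occurs where its derivative vanishes.
This gives s = 2·λ.
With λ = 1.84, the most probable radial distance is 3.680 Å.

s ≈ 3.68 Å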